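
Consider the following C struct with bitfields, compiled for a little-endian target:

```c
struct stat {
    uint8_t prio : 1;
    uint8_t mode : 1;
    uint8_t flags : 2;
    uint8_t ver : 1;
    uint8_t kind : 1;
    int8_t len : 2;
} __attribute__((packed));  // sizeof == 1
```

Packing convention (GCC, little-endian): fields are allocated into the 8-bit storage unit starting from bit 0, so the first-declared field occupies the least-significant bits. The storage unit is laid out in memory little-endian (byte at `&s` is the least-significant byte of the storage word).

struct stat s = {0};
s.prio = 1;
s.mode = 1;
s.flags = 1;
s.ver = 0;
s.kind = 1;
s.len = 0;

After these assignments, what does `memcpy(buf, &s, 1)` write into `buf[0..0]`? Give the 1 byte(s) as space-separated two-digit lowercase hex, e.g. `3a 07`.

[0+:1] prio=1 & 0x1 = 0x1; word=0x01
[1+:1] mode=1 & 0x1 = 0x1; word=0x03
[2+:2] flags=1 & 0x3 = 0x1; word=0x07
[4+:1] ver=0 & 0x1 = 0x0; word=0x07
[5+:1] kind=1 & 0x1 = 0x1; word=0x27
[6+:2] len=0 & 0x3 = 0x0; word=0x27
word = 0x27 → little-endian bytes:
  [0]=0x27

27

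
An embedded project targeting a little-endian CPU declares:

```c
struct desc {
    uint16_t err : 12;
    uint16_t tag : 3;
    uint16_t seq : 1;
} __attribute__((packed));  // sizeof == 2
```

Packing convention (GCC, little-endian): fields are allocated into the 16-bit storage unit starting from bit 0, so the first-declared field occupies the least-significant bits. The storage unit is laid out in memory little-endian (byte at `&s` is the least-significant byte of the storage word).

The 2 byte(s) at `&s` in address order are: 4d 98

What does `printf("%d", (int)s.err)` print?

[0]=0x4d [1]=0x98 (little-endian) → word 0x984d
err:12 @ bit 0 → (0x984d>>0)&0xfff = 0x84d  ←
tag:3 @ bit 12 → (0x984d>>12)&0x7 = 0x1
seq:1 @ bit 15 → (0x984d>>15)&0x1 = 0x1

2125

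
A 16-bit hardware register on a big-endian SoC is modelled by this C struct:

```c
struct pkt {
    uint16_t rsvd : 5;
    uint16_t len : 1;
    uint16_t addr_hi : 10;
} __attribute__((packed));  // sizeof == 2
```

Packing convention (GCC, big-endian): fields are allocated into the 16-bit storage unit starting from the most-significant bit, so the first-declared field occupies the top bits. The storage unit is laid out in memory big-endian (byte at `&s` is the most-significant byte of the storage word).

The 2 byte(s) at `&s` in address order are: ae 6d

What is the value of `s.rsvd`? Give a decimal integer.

[0]=0xae [1]=0x6d (big-endian) → word 0xae6d
rsvd [11+:5] = (word>>11) & 0x1f = 21  ←
len [10+:1] = (word>>10) & 0x1 = 1
addr_hi [0+:10] = (word>>0) & 0x3ff = 621

21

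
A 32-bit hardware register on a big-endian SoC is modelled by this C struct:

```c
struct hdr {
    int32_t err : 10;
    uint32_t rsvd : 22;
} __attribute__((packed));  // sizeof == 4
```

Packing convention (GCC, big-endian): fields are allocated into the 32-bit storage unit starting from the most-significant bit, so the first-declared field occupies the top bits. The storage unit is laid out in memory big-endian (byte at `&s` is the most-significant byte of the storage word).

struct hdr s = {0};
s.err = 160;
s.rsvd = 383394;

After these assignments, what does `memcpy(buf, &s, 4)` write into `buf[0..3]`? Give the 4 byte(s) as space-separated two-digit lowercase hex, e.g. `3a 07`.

err:10 = 160 → 0xa0 << 22 → word 0x28000000
rsvd:22 = 383394 → 0x5d9a2 << 0 → word 0x2805d9a2
word = 0x2805d9a2 → big-endian bytes:
  [0]=0x28  [1]=0x05  [2]=0xd9  [3]=0xa2

28 05 d9 a2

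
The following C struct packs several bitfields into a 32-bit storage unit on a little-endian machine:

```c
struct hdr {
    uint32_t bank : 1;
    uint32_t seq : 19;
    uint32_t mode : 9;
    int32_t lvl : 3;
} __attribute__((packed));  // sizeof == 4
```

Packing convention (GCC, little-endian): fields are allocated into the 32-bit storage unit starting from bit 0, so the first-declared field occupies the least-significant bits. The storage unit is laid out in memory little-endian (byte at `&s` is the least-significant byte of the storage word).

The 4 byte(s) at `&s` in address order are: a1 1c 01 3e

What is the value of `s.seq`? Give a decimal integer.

36432

[0]=0xa1 [1]=0x1c [2]=0x01 [3]=0x3e (little-endian) → word 0x3e011ca1
bank:1 @ bit 0 → (0x3e011ca1>>0)&0x1 = 0x1
seq:19 @ bit 1 → (0x3e011ca1>>1)&0x7ffff = 0x8e50  ←
mode:9 @ bit 20 → (0x3e011ca1>>20)&0x1ff = 0x1e0
lvl:3 @ bit 29 → (0x3e011ca1>>29)&0x7 = 0x1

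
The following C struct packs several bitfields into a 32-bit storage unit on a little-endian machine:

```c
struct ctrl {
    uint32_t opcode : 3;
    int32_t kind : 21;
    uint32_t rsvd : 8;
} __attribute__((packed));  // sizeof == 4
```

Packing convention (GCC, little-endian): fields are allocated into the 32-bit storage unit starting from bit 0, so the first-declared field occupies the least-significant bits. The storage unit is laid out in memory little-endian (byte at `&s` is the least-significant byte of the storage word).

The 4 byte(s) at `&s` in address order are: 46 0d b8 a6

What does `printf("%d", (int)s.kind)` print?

[0]=0x46 [1]=0x0d [2]=0xb8 [3]=0xa6 (little-endian) → word 0xa6b80d46
opcode:3 @ bit 0 → (0xa6b80d46>>0)&0x7 = 0x6
kind:21 @ bit 3 → (0xa6b80d46>>3)&0x1fffff = 0x1701a8  ←
rsvd:8 @ bit 24 → (0xa6b80d46>>24)&0xff = 0xa6
kind signed 21b, MSB=1: 1507752 - 2097152 = -589400

-589400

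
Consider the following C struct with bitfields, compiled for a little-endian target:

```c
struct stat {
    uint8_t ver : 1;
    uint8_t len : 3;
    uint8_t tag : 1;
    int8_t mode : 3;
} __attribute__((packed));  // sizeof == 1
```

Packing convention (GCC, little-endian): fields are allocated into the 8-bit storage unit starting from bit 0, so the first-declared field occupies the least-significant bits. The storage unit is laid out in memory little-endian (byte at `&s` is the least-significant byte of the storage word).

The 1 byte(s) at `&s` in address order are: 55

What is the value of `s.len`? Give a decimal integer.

2

[0]=0x55 (little-endian) → word 0x55
ver:1 @ bit 0 → (0x55>>0)&0x1 = 0x1
len:3 @ bit 1 → (0x55>>1)&0x7 = 0x2  ←
tag:1 @ bit 4 → (0x55>>4)&0x1 = 0x1
mode:3 @ bit 5 → (0x55>>5)&0x7 = 0x2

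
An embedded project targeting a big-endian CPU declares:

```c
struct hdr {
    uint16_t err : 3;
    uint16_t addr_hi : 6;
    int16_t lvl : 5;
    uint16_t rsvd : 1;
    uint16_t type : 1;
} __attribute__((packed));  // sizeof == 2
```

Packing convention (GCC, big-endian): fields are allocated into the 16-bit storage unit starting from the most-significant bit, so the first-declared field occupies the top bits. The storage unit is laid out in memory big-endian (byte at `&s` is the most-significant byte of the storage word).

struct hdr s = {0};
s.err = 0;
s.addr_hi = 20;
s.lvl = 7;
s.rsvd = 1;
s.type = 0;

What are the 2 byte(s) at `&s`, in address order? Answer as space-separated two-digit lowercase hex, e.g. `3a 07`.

0a 1e

err (3b) val=0 bits=0x0 at bit 13: 0x0000
addr_hi (6b) val=20 bits=0x14 at bit 7: 0x0a00
lvl (5b) val=7 bits=0x7 at bit 2: 0x0a1c
rsvd (1b) val=1 bits=0x1 at bit 1: 0x0a1e
type (1b) val=0 bits=0x0 at bit 0: 0x0a1e
word = 0x0a1e → big-endian bytes:
  [0]=0x0a  [1]=0x1e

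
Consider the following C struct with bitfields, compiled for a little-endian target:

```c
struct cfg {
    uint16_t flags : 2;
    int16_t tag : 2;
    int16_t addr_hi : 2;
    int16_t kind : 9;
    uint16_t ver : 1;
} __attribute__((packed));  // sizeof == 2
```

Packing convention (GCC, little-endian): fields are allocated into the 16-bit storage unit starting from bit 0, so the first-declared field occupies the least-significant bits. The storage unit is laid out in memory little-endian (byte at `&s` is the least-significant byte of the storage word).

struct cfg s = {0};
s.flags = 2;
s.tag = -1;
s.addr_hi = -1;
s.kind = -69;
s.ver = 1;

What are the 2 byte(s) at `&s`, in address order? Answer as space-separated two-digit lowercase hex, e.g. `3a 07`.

fe ee

flags (2b) val=2 bits=0x2 at bit 0: 0x0002
tag (2b) val=-1 bits=0x3 at bit 2: 0x000e
addr_hi (2b) val=-1 bits=0x3 at bit 4: 0x003e
kind (9b) val=-69 bits=0x1bb at bit 6: 0x6efe
ver (1b) val=1 bits=0x1 at bit 15: 0xeefe
word = 0xeefe → little-endian bytes:
  [0]=0xfe  [1]=0xee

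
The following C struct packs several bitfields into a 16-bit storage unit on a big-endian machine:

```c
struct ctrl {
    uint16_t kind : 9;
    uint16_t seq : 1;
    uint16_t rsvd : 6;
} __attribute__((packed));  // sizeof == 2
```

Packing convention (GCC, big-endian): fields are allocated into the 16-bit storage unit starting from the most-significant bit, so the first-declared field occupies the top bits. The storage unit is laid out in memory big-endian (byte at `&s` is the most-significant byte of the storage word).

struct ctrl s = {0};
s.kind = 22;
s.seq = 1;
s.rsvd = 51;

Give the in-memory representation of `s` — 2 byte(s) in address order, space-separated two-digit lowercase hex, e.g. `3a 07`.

[7+:9] kind=22 & 0x1ff = 0x16; word=0x0b00
[6+:1] seq=1 & 0x1 = 0x1; word=0x0b40
[0+:6] rsvd=51 & 0x3f = 0x33; word=0x0b73
word = 0x0b73 → big-endian bytes:
  [0]=0x0b  [1]=0x73

0b 73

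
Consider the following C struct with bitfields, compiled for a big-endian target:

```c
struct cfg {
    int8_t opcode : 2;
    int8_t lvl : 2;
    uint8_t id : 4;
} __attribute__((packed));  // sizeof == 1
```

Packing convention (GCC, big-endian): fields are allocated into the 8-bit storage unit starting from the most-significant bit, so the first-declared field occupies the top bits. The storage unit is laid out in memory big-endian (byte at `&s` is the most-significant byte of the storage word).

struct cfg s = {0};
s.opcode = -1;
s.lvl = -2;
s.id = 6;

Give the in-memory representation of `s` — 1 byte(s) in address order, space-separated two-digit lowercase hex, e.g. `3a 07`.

opcode (2b) val=-1 bits=0x3 at bit 6: 0xc0
lvl (2b) val=-2 bits=0x2 at bit 4: 0xe0
id (4b) val=6 bits=0x6 at bit 0: 0xe6
word = 0xe6 → big-endian bytes:
  [0]=0xe6

e6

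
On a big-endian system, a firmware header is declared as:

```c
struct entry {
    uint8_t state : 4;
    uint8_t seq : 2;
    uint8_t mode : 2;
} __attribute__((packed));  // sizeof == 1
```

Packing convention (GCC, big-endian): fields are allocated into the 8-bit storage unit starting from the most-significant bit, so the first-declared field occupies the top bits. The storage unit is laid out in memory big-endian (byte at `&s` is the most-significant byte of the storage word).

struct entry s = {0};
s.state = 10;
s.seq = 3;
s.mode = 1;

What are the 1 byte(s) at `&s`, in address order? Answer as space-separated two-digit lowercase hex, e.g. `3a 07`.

state (4b) val=10 bits=0xa at bit 4: 0xa0
seq (2b) val=3 bits=0x3 at bit 2: 0xac
mode (2b) val=1 bits=0x1 at bit 0: 0xad
word = 0xad → big-endian bytes:
  [0]=0xad

ad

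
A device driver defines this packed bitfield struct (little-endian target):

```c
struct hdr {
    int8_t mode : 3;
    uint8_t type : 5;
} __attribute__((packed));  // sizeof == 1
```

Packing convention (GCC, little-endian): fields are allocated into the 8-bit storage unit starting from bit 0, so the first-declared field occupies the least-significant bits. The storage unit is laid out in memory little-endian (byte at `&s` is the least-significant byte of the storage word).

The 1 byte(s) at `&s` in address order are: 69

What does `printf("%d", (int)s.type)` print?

13

[0]=0x69 (little-endian) → word 0x69
mode:3 @ bit 0 → (0x69>>0)&0x7 = 0x1
type:5 @ bit 3 → (0x69>>3)&0x1f = 0xd  ←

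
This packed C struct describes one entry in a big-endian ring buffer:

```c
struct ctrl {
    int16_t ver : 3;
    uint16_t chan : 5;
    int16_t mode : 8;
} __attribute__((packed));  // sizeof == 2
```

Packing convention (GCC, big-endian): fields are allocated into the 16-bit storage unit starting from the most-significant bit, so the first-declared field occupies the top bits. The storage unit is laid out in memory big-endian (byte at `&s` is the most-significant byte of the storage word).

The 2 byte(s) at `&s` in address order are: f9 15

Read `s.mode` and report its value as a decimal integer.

21

[0]=0xf9 [1]=0x15 (big-endian) → word 0xf915
ver [13+:3] = (word>>13) & 0x7 = 7
chan [8+:5] = (word>>8) & 0x1f = 25
mode [0+:8] = (word>>0) & 0xff = 21  ←
mode signed 8b, MSB=0: value = 21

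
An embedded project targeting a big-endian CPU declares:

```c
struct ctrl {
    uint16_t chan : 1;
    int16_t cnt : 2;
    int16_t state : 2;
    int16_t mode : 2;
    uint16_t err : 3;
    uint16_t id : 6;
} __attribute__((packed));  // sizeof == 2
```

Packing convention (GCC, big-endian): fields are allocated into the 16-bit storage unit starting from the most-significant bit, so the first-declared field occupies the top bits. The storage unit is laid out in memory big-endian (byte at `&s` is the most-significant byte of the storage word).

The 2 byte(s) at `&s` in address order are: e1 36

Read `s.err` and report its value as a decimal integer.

4

[0]=0xe1 [1]=0x36 (big-endian) → word 0xe136
chan [15+:1] = (word>>15) & 0x1 = 1
cnt [13+:2] = (word>>13) & 0x3 = 3
state [11+:2] = (word>>11) & 0x3 = 0
mode [9+:2] = (word>>9) & 0x3 = 0
err [6+:3] = (word>>6) & 0x7 = 4  ←
id [0+:6] = (word>>0) & 0x3f = 54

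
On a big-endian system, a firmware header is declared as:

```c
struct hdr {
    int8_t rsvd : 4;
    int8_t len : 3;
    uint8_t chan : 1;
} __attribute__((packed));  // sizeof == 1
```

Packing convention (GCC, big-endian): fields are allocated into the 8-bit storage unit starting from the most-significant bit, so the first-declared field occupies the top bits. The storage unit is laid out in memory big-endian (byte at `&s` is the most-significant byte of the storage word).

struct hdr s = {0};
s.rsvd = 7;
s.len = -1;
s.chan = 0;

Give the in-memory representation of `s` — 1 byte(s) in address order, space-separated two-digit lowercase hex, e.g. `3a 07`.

7e

[4+:4] rsvd=7 & 0xf = 0x7; word=0x70
[1+:3] len=-1 & 0x7 = 0x7; word=0x7e
[0+:1] chan=0 & 0x1 = 0x0; word=0x7e
word = 0x7e → big-endian bytes:
  [0]=0x7e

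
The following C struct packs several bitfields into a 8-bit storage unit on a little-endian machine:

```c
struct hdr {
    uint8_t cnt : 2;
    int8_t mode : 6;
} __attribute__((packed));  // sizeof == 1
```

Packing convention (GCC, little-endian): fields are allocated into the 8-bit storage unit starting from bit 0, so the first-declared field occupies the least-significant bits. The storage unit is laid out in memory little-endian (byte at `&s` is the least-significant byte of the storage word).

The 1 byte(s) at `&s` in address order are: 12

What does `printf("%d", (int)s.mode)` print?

[0]=0x12 (little-endian) → word 0x12
cnt:2 @ bit 0 → (0x12>>0)&0x3 = 0x2
mode:6 @ bit 2 → (0x12>>2)&0x3f = 0x4  ←
mode signed 6b, MSB=0: value = 4

4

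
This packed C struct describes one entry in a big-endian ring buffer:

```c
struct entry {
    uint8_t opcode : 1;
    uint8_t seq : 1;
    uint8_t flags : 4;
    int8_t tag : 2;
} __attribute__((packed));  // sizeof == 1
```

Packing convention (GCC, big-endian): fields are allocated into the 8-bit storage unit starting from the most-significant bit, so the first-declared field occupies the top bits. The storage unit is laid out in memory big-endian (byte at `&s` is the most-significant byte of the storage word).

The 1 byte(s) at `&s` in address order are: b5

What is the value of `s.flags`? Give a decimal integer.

13

[0]=0xb5 (big-endian) → word 0xb5
opcode [7+:1] = (word>>7) & 0x1 = 1
seq [6+:1] = (word>>6) & 0x1 = 0
flags [2+:4] = (word>>2) & 0xf = 13  ←
tag [0+:2] = (word>>0) & 0x3 = 1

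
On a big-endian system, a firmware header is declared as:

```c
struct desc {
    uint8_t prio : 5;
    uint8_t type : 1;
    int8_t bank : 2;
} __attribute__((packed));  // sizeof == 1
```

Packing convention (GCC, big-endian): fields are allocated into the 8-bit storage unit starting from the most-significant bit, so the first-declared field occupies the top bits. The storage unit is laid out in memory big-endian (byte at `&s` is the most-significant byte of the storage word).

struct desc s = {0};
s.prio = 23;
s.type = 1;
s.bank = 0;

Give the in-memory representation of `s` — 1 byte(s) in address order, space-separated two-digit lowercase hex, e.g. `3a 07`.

bc

prio (5b) val=23 bits=0x17 at bit 3: 0xb8
type (1b) val=1 bits=0x1 at bit 2: 0xbc
bank (2b) val=0 bits=0x0 at bit 0: 0xbc
word = 0xbc → big-endian bytes:
  [0]=0xbc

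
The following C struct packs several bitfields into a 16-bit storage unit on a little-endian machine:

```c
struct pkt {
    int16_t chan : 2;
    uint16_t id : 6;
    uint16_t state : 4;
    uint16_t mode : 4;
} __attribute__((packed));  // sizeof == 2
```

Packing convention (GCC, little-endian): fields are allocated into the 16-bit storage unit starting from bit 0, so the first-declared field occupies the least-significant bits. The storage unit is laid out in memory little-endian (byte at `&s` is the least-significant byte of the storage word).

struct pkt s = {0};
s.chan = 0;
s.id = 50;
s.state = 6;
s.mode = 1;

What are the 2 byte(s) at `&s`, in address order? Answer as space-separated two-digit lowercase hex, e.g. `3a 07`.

c8 16

[0+:2] chan=0 & 0x3 = 0x0; word=0x0000
[2+:6] id=50 & 0x3f = 0x32; word=0x00c8
[8+:4] state=6 & 0xf = 0x6; word=0x06c8
[12+:4] mode=1 & 0xf = 0x1; word=0x16c8
word = 0x16c8 → little-endian bytes:
  [0]=0xc8  [1]=0x16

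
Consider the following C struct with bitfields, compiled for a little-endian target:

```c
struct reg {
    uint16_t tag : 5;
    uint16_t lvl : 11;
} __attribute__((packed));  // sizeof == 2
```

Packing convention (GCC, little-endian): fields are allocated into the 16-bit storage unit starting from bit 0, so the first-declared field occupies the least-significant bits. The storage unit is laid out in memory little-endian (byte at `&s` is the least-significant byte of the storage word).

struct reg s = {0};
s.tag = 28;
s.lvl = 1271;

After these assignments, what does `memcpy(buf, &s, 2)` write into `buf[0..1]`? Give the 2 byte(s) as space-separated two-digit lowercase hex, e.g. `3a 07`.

fc 9e

[0+:5] tag=28 & 0x1f = 0x1c; word=0x001c
[5+:11] lvl=1271 & 0x7ff = 0x4f7; word=0x9efc
word = 0x9efc → little-endian bytes:
  [0]=0xfc  [1]=0x9e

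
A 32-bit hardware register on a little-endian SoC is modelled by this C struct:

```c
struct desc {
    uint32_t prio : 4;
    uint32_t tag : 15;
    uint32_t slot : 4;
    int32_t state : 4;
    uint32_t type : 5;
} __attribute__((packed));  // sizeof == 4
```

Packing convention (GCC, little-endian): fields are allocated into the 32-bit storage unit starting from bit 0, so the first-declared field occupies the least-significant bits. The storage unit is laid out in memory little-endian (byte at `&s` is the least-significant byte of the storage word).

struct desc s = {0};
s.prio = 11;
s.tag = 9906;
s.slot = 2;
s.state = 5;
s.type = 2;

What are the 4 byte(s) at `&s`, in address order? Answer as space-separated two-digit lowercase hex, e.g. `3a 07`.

[0+:4] prio=11 & 0xf = 0xb; word=0x0000000b
[4+:15] tag=9906 & 0x7fff = 0x26b2; word=0x00026b2b
[19+:4] slot=2 & 0xf = 0x2; word=0x00126b2b
[23+:4] state=5 & 0xf = 0x5; word=0x02926b2b
[27+:5] type=2 & 0x1f = 0x2; word=0x12926b2b
word = 0x12926b2b → little-endian bytes:
  [0]=0x2b  [1]=0x6b  [2]=0x92  [3]=0x12

2b 6b 92 12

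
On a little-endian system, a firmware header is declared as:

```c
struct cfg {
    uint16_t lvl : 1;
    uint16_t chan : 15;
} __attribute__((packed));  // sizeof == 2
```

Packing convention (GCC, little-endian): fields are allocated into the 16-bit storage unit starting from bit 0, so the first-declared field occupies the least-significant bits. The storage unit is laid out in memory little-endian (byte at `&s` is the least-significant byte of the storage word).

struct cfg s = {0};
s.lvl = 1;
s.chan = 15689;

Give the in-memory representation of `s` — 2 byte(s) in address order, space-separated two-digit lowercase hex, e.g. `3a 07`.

93 7a

lvl:1 = 1 → 0x1 << 0 → word 0x0001
chan:15 = 15689 → 0x3d49 << 1 → word 0x7a93
word = 0x7a93 → little-endian bytes:
  [0]=0x93  [1]=0x7a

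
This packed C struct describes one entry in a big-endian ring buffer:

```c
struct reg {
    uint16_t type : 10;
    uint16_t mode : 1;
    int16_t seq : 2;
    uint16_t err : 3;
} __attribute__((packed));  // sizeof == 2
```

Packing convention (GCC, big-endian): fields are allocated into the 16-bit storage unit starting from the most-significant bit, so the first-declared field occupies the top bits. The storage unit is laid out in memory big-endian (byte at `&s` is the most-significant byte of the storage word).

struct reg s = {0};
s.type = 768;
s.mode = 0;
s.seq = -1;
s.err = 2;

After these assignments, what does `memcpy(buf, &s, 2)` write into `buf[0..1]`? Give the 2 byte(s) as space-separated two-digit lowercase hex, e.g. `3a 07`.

type:10 = 768 → 0x300 << 6 → word 0xc000
mode:1 = 0 → 0x0 << 5 → word 0xc000
seq:2 = -1 → 0x3 << 3 → word 0xc018
err:3 = 2 → 0x2 << 0 → word 0xc01a
word = 0xc01a → big-endian bytes:
  [0]=0xc0  [1]=0x1a

c0 1a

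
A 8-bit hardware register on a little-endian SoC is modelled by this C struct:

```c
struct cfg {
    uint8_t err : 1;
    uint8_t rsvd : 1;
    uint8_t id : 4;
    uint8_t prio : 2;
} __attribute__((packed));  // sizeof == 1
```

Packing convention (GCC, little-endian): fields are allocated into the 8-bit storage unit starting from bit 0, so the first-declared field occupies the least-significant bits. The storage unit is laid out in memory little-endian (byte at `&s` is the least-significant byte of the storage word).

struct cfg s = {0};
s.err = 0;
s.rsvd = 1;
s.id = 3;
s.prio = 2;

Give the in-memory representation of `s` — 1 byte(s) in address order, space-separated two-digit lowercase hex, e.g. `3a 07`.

8e

[0+:1] err=0 & 0x1 = 0x0; word=0x00
[1+:1] rsvd=1 & 0x1 = 0x1; word=0x02
[2+:4] id=3 & 0xf = 0x3; word=0x0e
[6+:2] prio=2 & 0x3 = 0x2; word=0x8e
word = 0x8e → little-endian bytes:
  [0]=0x8e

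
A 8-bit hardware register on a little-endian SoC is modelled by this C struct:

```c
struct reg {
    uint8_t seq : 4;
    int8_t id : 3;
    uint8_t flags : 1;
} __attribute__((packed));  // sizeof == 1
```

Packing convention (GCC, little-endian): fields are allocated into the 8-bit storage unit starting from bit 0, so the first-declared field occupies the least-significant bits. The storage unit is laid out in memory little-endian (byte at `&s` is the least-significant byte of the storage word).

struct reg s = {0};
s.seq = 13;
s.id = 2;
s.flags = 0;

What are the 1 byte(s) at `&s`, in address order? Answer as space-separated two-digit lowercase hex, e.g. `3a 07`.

seq (4b) val=13 bits=0xd at bit 0: 0x0d
id (3b) val=2 bits=0x2 at bit 4: 0x2d
flags (1b) val=0 bits=0x0 at bit 7: 0x2d
word = 0x2d → little-endian bytes:
  [0]=0x2d

2d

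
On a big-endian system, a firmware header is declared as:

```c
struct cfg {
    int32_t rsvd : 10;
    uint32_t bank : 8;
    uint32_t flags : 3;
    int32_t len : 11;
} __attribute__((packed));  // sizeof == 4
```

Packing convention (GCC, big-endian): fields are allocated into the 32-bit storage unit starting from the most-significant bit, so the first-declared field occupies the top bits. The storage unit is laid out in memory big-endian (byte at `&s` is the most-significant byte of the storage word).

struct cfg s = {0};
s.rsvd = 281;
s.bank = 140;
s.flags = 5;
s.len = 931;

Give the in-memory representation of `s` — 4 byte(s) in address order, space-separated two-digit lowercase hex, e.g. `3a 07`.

46 63 2b a3

[22+:10] rsvd=281 & 0x3ff = 0x119; word=0x46400000
[14+:8] bank=140 & 0xff = 0x8c; word=0x46630000
[11+:3] flags=5 & 0x7 = 0x5; word=0x46632800
[0+:11] len=931 & 0x7ff = 0x3a3; word=0x46632ba3
word = 0x46632ba3 → big-endian bytes:
  [0]=0x46  [1]=0x63  [2]=0x2b  [3]=0xa3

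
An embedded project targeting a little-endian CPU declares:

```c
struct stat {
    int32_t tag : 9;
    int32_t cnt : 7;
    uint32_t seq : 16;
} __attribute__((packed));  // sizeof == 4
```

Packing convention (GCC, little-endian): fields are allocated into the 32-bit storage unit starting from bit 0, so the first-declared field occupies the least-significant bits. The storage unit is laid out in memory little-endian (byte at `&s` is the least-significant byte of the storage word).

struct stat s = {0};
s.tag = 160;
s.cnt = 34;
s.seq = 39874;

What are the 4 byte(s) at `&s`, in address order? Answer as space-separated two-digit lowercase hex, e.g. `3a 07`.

a0 44 c2 9b

tag (9b) val=160 bits=0xa0 at bit 0: 0x000000a0
cnt (7b) val=34 bits=0x22 at bit 9: 0x000044a0
seq (16b) val=39874 bits=0x9bc2 at bit 16: 0x9bc244a0
word = 0x9bc244a0 → little-endian bytes:
  [0]=0xa0  [1]=0x44  [2]=0xc2  [3]=0x9b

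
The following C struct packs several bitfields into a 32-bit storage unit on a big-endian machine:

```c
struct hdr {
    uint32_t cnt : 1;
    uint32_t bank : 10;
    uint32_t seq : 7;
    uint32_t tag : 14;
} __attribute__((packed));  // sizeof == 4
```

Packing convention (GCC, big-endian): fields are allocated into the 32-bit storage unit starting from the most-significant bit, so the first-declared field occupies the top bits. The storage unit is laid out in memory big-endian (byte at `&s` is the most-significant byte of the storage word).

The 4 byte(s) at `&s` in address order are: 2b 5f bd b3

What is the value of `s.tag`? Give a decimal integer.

[0]=0x2b [1]=0x5f [2]=0xbd [3]=0xb3 (big-endian) → word 0x2b5fbdb3
cnt:1 @ bit 31 → (0x2b5fbdb3>>31)&0x1 = 0x0
bank:10 @ bit 21 → (0x2b5fbdb3>>21)&0x3ff = 0x15a
seq:7 @ bit 14 → (0x2b5fbdb3>>14)&0x7f = 0x7e
tag:14 @ bit 0 → (0x2b5fbdb3>>0)&0x3fff = 0x3db3  ←

15795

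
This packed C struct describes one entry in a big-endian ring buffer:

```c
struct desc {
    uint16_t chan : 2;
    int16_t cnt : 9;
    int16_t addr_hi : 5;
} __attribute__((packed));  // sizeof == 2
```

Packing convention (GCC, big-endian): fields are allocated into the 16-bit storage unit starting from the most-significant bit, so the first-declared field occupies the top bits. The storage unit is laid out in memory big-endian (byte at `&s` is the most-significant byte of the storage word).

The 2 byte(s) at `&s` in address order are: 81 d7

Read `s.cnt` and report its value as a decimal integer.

[0]=0x81 [1]=0xd7 (big-endian) → word 0x81d7
chan:2 @ bit 14 → (0x81d7>>14)&0x3 = 0x2
cnt:9 @ bit 5 → (0x81d7>>5)&0x1ff = 0xe  ←
addr_hi:5 @ bit 0 → (0x81d7>>0)&0x1f = 0x17
cnt signed 9b, MSB=0: value = 14

14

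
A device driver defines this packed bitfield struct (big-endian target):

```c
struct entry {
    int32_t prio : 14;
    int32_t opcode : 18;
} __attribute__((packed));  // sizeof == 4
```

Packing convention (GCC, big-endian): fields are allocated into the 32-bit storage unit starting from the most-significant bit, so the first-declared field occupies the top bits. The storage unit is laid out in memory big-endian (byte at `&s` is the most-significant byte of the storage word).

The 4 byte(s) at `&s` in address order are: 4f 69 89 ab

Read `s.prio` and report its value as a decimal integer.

5082

[0]=0x4f [1]=0x69 [2]=0x89 [3]=0xab (big-endian) → word 0x4f6989ab
prio [18+:14] = (word>>18) & 0x3fff = 5082  ←
opcode [0+:18] = (word>>0) & 0x3ffff = 100779
prio signed 14b, MSB=0: value = 5082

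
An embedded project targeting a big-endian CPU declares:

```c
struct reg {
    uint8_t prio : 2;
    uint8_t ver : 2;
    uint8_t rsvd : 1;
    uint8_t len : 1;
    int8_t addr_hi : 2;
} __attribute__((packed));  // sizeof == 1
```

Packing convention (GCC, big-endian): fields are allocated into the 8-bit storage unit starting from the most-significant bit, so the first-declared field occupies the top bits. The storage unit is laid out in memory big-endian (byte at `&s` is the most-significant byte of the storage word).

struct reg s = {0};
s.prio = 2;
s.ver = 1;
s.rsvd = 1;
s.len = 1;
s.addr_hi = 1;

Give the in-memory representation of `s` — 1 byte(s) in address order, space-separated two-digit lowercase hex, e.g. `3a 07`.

prio (2b) val=2 bits=0x2 at bit 6: 0x80
ver (2b) val=1 bits=0x1 at bit 4: 0x90
rsvd (1b) val=1 bits=0x1 at bit 3: 0x98
len (1b) val=1 bits=0x1 at bit 2: 0x9c
addr_hi (2b) val=1 bits=0x1 at bit 0: 0x9d
word = 0x9d → big-endian bytes:
  [0]=0x9d

9d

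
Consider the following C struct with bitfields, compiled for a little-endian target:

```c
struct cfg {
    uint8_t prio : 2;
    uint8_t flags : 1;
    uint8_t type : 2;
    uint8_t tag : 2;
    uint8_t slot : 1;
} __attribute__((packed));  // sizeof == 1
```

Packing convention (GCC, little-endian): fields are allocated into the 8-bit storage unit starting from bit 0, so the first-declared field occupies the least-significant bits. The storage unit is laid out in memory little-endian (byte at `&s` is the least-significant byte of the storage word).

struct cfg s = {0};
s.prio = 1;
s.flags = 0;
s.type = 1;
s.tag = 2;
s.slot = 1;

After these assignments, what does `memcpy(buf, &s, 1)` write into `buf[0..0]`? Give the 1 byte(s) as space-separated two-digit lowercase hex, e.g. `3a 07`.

c9

[0+:2] prio=1 & 0x3 = 0x1; word=0x01
[2+:1] flags=0 & 0x1 = 0x0; word=0x01
[3+:2] type=1 & 0x3 = 0x1; word=0x09
[5+:2] tag=2 & 0x3 = 0x2; word=0x49
[7+:1] slot=1 & 0x1 = 0x1; word=0xc9
word = 0xc9 → little-endian bytes:
  [0]=0xc9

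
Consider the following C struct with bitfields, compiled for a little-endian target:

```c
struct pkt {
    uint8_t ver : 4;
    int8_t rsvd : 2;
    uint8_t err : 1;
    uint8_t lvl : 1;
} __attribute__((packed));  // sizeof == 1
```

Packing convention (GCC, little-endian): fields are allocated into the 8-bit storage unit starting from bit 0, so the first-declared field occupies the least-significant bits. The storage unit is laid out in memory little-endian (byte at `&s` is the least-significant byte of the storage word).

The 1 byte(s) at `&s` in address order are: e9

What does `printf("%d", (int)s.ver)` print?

9

[0]=0xe9 (little-endian) → word 0xe9
ver [0+:4] = (word>>0) & 0xf = 9  ←
rsvd [4+:2] = (word>>4) & 0x3 = 2
err [6+:1] = (word>>6) & 0x1 = 1
lvl [7+:1] = (word>>7) & 0x1 = 1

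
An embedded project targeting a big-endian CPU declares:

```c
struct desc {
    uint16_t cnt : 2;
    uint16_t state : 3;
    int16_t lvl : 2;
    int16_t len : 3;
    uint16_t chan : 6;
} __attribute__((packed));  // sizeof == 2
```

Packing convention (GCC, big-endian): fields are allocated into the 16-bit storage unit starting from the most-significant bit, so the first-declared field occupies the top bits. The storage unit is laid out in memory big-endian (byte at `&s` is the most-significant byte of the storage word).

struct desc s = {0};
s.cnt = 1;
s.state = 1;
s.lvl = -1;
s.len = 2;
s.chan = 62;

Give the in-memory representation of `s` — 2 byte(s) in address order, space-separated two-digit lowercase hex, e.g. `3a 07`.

4e be

cnt:2 = 1 → 0x1 << 14 → word 0x4000
state:3 = 1 → 0x1 << 11 → word 0x4800
lvl:2 = -1 → 0x3 << 9 → word 0x4e00
len:3 = 2 → 0x2 << 6 → word 0x4e80
chan:6 = 62 → 0x3e << 0 → word 0x4ebe
word = 0x4ebe → big-endian bytes:
  [0]=0x4e  [1]=0xbe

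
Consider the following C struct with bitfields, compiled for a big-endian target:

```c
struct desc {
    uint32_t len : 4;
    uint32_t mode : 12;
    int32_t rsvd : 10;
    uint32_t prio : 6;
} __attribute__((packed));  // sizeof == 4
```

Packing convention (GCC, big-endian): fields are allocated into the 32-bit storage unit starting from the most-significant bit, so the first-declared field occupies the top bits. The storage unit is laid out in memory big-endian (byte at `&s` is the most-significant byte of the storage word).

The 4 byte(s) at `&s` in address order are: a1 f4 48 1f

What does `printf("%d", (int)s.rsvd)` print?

[0]=0xa1 [1]=0xf4 [2]=0x48 [3]=0x1f (big-endian) → word 0xa1f4481f
len:4 @ bit 28 → (0xa1f4481f>>28)&0xf = 0xa
mode:12 @ bit 16 → (0xa1f4481f>>16)&0xfff = 0x1f4
rsvd:10 @ bit 6 → (0xa1f4481f>>6)&0x3ff = 0x120  ←
prio:6 @ bit 0 → (0xa1f4481f>>0)&0x3f = 0x1f
rsvd signed 10b, MSB=0: value = 288

288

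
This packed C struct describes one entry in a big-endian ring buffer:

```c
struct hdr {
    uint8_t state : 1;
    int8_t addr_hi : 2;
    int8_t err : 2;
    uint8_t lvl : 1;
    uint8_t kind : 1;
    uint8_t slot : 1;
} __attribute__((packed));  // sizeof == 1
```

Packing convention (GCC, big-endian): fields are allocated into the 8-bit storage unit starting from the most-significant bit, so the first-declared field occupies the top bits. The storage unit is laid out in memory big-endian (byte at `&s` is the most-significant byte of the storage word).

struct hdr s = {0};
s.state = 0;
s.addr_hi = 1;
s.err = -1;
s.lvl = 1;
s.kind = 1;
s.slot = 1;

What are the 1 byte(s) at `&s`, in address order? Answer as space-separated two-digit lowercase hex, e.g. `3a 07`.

3f

state:1 = 0 → 0x0 << 7 → word 0x00
addr_hi:2 = 1 → 0x1 << 5 → word 0x20
err:2 = -1 → 0x3 << 3 → word 0x38
lvl:1 = 1 → 0x1 << 2 → word 0x3c
kind:1 = 1 → 0x1 << 1 → word 0x3e
slot:1 = 1 → 0x1 << 0 → word 0x3f
word = 0x3f → big-endian bytes:
  [0]=0x3f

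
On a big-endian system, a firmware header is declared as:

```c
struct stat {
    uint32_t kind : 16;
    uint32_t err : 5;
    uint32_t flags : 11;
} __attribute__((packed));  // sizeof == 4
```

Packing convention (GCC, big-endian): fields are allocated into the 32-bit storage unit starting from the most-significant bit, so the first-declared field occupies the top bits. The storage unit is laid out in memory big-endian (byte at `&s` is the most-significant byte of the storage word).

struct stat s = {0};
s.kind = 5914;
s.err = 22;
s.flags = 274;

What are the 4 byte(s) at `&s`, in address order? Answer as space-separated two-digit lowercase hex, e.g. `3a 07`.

17 1a b1 12

kind (16b) val=5914 bits=0x171a at bit 16: 0x171a0000
err (5b) val=22 bits=0x16 at bit 11: 0x171ab000
flags (11b) val=274 bits=0x112 at bit 0: 0x171ab112
word = 0x171ab112 → big-endian bytes:
  [0]=0x17  [1]=0x1a  [2]=0xb1  [3]=0x12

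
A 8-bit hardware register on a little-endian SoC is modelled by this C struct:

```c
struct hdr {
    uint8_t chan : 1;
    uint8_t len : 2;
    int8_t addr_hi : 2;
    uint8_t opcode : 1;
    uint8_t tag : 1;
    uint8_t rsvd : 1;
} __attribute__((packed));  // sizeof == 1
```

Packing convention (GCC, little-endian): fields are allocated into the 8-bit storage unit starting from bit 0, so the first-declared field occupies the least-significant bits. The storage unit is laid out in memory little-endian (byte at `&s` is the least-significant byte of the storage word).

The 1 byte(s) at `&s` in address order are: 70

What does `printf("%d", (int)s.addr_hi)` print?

[0]=0x70 (little-endian) → word 0x70
chan [0+:1] = (word>>0) & 0x1 = 0
len [1+:2] = (word>>1) & 0x3 = 0
addr_hi [3+:2] = (word>>3) & 0x3 = 2  ←
opcode [5+:1] = (word>>5) & 0x1 = 1
tag [6+:1] = (word>>6) & 0x1 = 1
rsvd [7+:1] = (word>>7) & 0x1 = 0
addr_hi signed 2b, MSB=1: 2 - 4 = -2

-2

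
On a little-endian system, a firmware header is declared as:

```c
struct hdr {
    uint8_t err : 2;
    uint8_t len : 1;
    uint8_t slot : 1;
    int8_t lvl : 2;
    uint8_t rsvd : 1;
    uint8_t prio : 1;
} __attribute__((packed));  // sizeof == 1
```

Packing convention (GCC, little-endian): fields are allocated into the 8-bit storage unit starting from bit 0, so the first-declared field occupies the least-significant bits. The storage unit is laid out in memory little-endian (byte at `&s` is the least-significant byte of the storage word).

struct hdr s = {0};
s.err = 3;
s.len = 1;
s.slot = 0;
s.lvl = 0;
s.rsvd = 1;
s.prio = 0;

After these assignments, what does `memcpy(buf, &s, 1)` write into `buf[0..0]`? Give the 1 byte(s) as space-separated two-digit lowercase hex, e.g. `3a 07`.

err (2b) val=3 bits=0x3 at bit 0: 0x03
len (1b) val=1 bits=0x1 at bit 2: 0x07
slot (1b) val=0 bits=0x0 at bit 3: 0x07
lvl (2b) val=0 bits=0x0 at bit 4: 0x07
rsvd (1b) val=1 bits=0x1 at bit 6: 0x47
prio (1b) val=0 bits=0x0 at bit 7: 0x47
word = 0x47 → little-endian bytes:
  [0]=0x47

47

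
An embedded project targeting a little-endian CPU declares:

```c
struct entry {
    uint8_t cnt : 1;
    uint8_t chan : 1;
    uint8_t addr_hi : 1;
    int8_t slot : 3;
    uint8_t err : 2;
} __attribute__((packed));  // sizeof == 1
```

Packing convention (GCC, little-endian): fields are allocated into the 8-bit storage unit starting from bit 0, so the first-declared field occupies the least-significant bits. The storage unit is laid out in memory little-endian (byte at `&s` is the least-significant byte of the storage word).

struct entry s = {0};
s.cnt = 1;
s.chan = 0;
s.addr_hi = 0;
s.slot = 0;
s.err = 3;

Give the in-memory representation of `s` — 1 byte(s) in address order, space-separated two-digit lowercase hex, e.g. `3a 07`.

c1

cnt (1b) val=1 bits=0x1 at bit 0: 0x01
chan (1b) val=0 bits=0x0 at bit 1: 0x01
addr_hi (1b) val=0 bits=0x0 at bit 2: 0x01
slot (3b) val=0 bits=0x0 at bit 3: 0x01
err (2b) val=3 bits=0x3 at bit 6: 0xc1
word = 0xc1 → little-endian bytes:
  [0]=0xc1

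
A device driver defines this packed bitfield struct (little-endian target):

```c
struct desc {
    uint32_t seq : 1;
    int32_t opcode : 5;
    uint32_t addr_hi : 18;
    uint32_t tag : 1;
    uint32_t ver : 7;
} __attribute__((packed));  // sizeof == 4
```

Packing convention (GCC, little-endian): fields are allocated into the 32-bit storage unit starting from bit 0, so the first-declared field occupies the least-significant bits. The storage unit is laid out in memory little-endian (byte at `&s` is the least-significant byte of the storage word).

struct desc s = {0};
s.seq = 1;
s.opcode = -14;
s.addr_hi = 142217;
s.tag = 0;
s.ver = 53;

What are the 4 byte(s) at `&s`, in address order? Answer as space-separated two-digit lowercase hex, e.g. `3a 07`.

65 e2 8a 6a

seq:1 = 1 → 0x1 << 0 → word 0x00000001
opcode:5 = -14 → 0x12 << 1 → word 0x00000025
addr_hi:18 = 142217 → 0x22b89 << 6 → word 0x008ae265
tag:1 = 0 → 0x0 << 24 → word 0x008ae265
ver:7 = 53 → 0x35 << 25 → word 0x6a8ae265
word = 0x6a8ae265 → little-endian bytes:
  [0]=0x65  [1]=0xe2  [2]=0x8a  [3]=0x6a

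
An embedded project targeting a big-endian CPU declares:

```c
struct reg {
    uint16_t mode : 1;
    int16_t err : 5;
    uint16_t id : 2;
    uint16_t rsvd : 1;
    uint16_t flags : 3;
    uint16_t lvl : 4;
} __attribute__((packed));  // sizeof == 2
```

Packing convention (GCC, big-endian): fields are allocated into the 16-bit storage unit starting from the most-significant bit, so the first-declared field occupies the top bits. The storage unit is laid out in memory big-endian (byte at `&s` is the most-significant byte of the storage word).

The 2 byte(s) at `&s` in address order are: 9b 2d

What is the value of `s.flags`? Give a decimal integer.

2

[0]=0x9b [1]=0x2d (big-endian) → word 0x9b2d
mode [15+:1] = (word>>15) & 0x1 = 1
err [10+:5] = (word>>10) & 0x1f = 6
id [8+:2] = (word>>8) & 0x3 = 3
rsvd [7+:1] = (word>>7) & 0x1 = 0
flags [4+:3] = (word>>4) & 0x7 = 2  ←
lvl [0+:4] = (word>>0) & 0xf = 13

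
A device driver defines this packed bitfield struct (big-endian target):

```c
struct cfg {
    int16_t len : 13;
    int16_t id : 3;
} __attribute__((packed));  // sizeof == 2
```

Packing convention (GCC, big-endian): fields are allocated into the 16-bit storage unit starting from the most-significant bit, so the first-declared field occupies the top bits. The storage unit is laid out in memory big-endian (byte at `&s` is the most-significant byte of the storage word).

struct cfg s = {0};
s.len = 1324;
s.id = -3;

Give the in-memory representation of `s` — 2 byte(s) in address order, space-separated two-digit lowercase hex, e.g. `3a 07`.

29 65

len:13 = 1324 → 0x52c << 3 → word 0x2960
id:3 = -3 → 0x5 << 0 → word 0x2965
word = 0x2965 → big-endian bytes:
  [0]=0x29  [1]=0x65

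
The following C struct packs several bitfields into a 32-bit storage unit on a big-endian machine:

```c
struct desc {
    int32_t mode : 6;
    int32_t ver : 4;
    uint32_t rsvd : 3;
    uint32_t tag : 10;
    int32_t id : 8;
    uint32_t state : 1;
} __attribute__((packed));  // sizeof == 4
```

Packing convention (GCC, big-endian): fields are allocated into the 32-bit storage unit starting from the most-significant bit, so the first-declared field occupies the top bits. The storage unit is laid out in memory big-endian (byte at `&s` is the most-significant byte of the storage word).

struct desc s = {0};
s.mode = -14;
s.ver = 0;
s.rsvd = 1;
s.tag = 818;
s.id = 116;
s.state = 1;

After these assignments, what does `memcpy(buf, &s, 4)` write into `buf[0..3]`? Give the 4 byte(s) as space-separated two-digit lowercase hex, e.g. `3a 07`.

mode:6 = -14 → 0x32 << 26 → word 0xc8000000
ver:4 = 0 → 0x0 << 22 → word 0xc8000000
rsvd:3 = 1 → 0x1 << 19 → word 0xc8080000
tag:10 = 818 → 0x332 << 9 → word 0xc80e6400
id:8 = 116 → 0x74 << 1 → word 0xc80e64e8
state:1 = 1 → 0x1 << 0 → word 0xc80e64e9
word = 0xc80e64e9 → big-endian bytes:
  [0]=0xc8  [1]=0x0e  [2]=0x64  [3]=0xe9

c8 0e 64 e9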